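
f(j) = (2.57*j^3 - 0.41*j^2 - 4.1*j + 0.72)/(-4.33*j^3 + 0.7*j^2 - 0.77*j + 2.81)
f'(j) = (7.71*j^2 - 0.82*j - 4.1)/(-4.33*j^3 + 0.7*j^2 - 0.77*j + 2.81) + (12.99*j^2 - 1.4*j + 0.77)*(2.57*j^3 - 0.41*j^2 - 4.1*j + 0.72)/(-4.33*j^3 + 0.7*j^2 - 0.77*j + 2.81)^2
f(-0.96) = 0.25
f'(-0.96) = 0.91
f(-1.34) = -0.05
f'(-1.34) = 0.62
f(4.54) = -0.55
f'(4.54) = -0.02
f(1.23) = 0.03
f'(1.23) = -1.39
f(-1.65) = -0.20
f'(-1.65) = 0.41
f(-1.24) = 0.02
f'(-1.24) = 0.71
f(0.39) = -0.33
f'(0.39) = -1.69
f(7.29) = -0.57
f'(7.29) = -0.00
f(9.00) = -0.58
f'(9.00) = -0.00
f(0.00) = 0.26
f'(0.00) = -1.39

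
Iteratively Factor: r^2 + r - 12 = (r - 3)*(r + 4)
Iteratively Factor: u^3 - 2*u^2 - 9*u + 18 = (u + 3)*(u^2 - 5*u + 6) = (u - 3)*(u + 3)*(u - 2)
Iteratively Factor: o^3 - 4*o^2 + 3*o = (o - 3)*(o^2 - o) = (o - 3)*(o - 1)*(o)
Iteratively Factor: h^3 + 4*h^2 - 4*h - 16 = (h + 4)*(h^2 - 4) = (h + 2)*(h + 4)*(h - 2)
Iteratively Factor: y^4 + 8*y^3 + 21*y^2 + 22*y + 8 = (y + 4)*(y^3 + 4*y^2 + 5*y + 2) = (y + 1)*(y + 4)*(y^2 + 3*y + 2) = (y + 1)*(y + 2)*(y + 4)*(y + 1)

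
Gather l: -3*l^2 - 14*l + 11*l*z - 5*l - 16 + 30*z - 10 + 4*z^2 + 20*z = -3*l^2 + l*(11*z - 19) + 4*z^2 + 50*z - 26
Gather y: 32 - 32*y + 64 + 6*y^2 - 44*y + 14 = 6*y^2 - 76*y + 110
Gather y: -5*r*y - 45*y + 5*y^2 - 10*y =5*y^2 + y*(-5*r - 55)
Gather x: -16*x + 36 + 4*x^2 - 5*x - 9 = 4*x^2 - 21*x + 27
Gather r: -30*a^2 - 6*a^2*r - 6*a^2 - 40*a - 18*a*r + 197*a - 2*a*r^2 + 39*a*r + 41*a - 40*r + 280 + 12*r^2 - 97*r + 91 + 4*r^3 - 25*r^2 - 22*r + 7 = -36*a^2 + 198*a + 4*r^3 + r^2*(-2*a - 13) + r*(-6*a^2 + 21*a - 159) + 378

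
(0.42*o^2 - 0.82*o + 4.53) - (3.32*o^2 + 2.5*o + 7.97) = -2.9*o^2 - 3.32*o - 3.44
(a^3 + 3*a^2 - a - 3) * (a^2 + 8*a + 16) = a^5 + 11*a^4 + 39*a^3 + 37*a^2 - 40*a - 48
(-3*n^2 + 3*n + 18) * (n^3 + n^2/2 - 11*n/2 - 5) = -3*n^5 + 3*n^4/2 + 36*n^3 + 15*n^2/2 - 114*n - 90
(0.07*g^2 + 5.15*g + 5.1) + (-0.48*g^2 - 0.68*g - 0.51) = -0.41*g^2 + 4.47*g + 4.59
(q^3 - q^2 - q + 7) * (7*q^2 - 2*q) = 7*q^5 - 9*q^4 - 5*q^3 + 51*q^2 - 14*q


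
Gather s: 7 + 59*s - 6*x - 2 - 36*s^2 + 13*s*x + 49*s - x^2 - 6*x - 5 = -36*s^2 + s*(13*x + 108) - x^2 - 12*x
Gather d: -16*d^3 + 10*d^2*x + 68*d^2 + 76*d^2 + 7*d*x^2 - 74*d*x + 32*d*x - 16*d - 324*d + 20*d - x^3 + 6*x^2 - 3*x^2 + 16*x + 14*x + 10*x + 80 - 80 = -16*d^3 + d^2*(10*x + 144) + d*(7*x^2 - 42*x - 320) - x^3 + 3*x^2 + 40*x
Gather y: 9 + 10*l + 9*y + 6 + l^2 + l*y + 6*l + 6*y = l^2 + 16*l + y*(l + 15) + 15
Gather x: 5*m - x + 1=5*m - x + 1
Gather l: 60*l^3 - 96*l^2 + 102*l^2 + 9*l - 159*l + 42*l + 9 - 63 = 60*l^3 + 6*l^2 - 108*l - 54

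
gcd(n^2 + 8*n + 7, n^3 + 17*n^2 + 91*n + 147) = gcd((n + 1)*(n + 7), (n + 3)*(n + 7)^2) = n + 7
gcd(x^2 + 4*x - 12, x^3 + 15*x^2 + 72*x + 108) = x + 6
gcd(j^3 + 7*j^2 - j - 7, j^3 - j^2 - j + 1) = j^2 - 1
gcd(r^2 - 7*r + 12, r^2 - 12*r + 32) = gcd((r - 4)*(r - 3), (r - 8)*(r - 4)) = r - 4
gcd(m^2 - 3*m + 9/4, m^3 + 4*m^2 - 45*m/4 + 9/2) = m - 3/2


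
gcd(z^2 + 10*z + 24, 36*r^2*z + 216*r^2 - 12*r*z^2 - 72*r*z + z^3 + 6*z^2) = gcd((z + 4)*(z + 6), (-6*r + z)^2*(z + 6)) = z + 6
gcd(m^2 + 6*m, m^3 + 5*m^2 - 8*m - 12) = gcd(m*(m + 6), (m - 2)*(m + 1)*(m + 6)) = m + 6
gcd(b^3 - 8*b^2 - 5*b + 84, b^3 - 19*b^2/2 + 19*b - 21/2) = b - 7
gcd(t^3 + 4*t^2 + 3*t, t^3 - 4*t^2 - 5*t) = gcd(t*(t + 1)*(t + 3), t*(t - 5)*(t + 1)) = t^2 + t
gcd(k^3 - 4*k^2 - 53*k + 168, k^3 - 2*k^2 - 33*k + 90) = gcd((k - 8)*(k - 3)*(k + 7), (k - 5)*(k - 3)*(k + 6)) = k - 3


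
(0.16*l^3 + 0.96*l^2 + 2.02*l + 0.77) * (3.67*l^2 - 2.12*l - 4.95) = 0.5872*l^5 + 3.184*l^4 + 4.5862*l^3 - 6.2085*l^2 - 11.6314*l - 3.8115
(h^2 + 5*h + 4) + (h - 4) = h^2 + 6*h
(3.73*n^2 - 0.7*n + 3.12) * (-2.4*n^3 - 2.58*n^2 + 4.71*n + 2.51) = -8.952*n^5 - 7.9434*n^4 + 11.8863*n^3 - 1.9843*n^2 + 12.9382*n + 7.8312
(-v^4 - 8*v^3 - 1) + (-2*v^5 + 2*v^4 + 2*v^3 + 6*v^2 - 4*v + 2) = -2*v^5 + v^4 - 6*v^3 + 6*v^2 - 4*v + 1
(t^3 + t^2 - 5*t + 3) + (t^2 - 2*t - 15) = t^3 + 2*t^2 - 7*t - 12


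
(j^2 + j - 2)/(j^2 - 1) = (j + 2)/(j + 1)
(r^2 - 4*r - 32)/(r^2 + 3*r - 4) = (r - 8)/(r - 1)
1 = 1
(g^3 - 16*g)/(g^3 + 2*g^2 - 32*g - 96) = g*(g - 4)/(g^2 - 2*g - 24)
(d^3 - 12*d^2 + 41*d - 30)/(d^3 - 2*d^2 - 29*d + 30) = (d - 5)/(d + 5)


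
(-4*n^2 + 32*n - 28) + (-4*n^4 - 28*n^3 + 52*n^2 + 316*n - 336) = -4*n^4 - 28*n^3 + 48*n^2 + 348*n - 364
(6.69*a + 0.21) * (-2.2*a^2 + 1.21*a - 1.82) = -14.718*a^3 + 7.6329*a^2 - 11.9217*a - 0.3822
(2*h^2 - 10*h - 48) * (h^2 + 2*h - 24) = 2*h^4 - 6*h^3 - 116*h^2 + 144*h + 1152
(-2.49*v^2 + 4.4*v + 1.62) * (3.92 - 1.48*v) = 3.6852*v^3 - 16.2728*v^2 + 14.8504*v + 6.3504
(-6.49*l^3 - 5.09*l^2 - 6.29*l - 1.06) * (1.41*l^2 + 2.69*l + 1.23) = -9.1509*l^5 - 24.635*l^4 - 30.5437*l^3 - 24.6754*l^2 - 10.5881*l - 1.3038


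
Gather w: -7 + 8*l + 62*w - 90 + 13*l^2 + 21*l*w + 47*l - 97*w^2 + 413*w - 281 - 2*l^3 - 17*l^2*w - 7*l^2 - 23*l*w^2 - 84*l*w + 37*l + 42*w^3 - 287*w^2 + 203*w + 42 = -2*l^3 + 6*l^2 + 92*l + 42*w^3 + w^2*(-23*l - 384) + w*(-17*l^2 - 63*l + 678) - 336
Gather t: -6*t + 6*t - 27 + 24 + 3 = 0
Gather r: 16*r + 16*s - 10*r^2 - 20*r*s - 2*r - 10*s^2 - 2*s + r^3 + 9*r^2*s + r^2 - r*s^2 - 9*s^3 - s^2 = r^3 + r^2*(9*s - 9) + r*(-s^2 - 20*s + 14) - 9*s^3 - 11*s^2 + 14*s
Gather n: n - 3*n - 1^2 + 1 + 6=6 - 2*n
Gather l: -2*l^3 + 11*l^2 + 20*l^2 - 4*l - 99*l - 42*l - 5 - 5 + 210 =-2*l^3 + 31*l^2 - 145*l + 200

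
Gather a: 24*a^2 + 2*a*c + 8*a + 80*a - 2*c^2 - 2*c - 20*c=24*a^2 + a*(2*c + 88) - 2*c^2 - 22*c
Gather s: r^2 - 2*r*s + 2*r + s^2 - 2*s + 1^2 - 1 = r^2 + 2*r + s^2 + s*(-2*r - 2)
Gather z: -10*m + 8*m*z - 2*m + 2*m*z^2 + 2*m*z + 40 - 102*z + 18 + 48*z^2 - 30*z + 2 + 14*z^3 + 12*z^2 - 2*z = -12*m + 14*z^3 + z^2*(2*m + 60) + z*(10*m - 134) + 60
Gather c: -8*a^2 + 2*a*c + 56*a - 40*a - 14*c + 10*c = -8*a^2 + 16*a + c*(2*a - 4)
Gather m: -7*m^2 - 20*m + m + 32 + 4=-7*m^2 - 19*m + 36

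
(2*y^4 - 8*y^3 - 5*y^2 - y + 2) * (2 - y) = -2*y^5 + 12*y^4 - 11*y^3 - 9*y^2 - 4*y + 4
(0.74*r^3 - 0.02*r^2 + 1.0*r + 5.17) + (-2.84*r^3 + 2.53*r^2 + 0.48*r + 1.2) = -2.1*r^3 + 2.51*r^2 + 1.48*r + 6.37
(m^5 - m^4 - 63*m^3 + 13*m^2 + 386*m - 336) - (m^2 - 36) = m^5 - m^4 - 63*m^3 + 12*m^2 + 386*m - 300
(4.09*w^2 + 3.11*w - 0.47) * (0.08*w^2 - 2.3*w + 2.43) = 0.3272*w^4 - 9.1582*w^3 + 2.7481*w^2 + 8.6383*w - 1.1421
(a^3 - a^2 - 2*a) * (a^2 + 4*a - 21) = a^5 + 3*a^4 - 27*a^3 + 13*a^2 + 42*a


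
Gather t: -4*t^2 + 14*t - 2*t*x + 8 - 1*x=-4*t^2 + t*(14 - 2*x) - x + 8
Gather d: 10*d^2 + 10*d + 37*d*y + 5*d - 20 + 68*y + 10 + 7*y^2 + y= 10*d^2 + d*(37*y + 15) + 7*y^2 + 69*y - 10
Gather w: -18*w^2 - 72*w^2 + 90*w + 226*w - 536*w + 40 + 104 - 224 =-90*w^2 - 220*w - 80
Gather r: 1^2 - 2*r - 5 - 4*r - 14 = -6*r - 18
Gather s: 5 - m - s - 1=-m - s + 4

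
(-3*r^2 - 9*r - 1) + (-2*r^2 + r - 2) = -5*r^2 - 8*r - 3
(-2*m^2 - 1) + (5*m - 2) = -2*m^2 + 5*m - 3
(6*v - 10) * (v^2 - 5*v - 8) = 6*v^3 - 40*v^2 + 2*v + 80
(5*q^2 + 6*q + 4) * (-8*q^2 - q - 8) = -40*q^4 - 53*q^3 - 78*q^2 - 52*q - 32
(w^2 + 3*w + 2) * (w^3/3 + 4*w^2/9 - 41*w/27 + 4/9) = w^5/3 + 13*w^4/9 + 13*w^3/27 - 29*w^2/9 - 46*w/27 + 8/9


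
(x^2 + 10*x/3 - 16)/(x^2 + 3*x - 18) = (x - 8/3)/(x - 3)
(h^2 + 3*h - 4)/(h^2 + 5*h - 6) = (h + 4)/(h + 6)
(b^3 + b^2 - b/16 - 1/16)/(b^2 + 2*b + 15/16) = (16*b^3 + 16*b^2 - b - 1)/(16*b^2 + 32*b + 15)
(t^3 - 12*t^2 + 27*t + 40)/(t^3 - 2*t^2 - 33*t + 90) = (t^2 - 7*t - 8)/(t^2 + 3*t - 18)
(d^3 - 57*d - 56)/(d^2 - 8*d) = d + 8 + 7/d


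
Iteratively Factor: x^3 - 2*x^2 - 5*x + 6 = (x + 2)*(x^2 - 4*x + 3) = (x - 3)*(x + 2)*(x - 1)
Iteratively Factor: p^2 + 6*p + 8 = (p + 2)*(p + 4)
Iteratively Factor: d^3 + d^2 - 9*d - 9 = (d + 1)*(d^2 - 9) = (d + 1)*(d + 3)*(d - 3)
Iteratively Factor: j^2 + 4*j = (j)*(j + 4)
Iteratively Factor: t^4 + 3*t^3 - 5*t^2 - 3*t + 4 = (t - 1)*(t^3 + 4*t^2 - t - 4) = (t - 1)*(t + 1)*(t^2 + 3*t - 4) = (t - 1)*(t + 1)*(t + 4)*(t - 1)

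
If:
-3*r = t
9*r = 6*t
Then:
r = 0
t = 0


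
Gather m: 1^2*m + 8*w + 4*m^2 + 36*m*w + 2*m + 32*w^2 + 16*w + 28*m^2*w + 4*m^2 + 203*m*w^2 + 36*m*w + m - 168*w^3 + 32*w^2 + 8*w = m^2*(28*w + 8) + m*(203*w^2 + 72*w + 4) - 168*w^3 + 64*w^2 + 32*w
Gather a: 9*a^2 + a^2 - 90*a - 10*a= 10*a^2 - 100*a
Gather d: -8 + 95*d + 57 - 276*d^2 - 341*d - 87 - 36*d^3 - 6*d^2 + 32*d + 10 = -36*d^3 - 282*d^2 - 214*d - 28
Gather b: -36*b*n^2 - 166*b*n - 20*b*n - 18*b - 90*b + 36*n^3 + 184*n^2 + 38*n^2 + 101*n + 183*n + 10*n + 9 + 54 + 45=b*(-36*n^2 - 186*n - 108) + 36*n^3 + 222*n^2 + 294*n + 108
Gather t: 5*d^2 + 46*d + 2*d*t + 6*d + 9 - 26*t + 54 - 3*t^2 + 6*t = 5*d^2 + 52*d - 3*t^2 + t*(2*d - 20) + 63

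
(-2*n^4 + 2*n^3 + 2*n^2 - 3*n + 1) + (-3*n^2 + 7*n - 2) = -2*n^4 + 2*n^3 - n^2 + 4*n - 1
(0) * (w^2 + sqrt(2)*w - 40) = 0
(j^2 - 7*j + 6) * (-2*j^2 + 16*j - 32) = -2*j^4 + 30*j^3 - 156*j^2 + 320*j - 192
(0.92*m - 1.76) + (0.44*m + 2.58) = 1.36*m + 0.82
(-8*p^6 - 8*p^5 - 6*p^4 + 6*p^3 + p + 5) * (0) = 0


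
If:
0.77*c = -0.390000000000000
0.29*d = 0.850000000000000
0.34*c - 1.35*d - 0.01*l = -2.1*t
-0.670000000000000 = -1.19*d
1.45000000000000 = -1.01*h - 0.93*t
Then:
No Solution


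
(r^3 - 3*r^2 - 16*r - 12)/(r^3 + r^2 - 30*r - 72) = (r^2 + 3*r + 2)/(r^2 + 7*r + 12)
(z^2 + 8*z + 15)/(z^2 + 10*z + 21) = (z + 5)/(z + 7)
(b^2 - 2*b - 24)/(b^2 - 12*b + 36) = (b + 4)/(b - 6)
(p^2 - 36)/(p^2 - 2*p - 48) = (p - 6)/(p - 8)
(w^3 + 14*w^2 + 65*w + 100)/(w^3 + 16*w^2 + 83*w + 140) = (w + 5)/(w + 7)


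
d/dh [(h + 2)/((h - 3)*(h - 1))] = (-h^2 - 4*h + 11)/(h^4 - 8*h^3 + 22*h^2 - 24*h + 9)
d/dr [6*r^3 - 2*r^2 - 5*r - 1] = 18*r^2 - 4*r - 5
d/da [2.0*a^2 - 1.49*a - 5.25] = 4.0*a - 1.49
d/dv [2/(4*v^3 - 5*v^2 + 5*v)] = 2*(-12*v^2 + 10*v - 5)/(v^2*(4*v^2 - 5*v + 5)^2)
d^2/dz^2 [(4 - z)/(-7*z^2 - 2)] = 14*(28*z^2*(z - 4) + (4 - 3*z)*(7*z^2 + 2))/(7*z^2 + 2)^3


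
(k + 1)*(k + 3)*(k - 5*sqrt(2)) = k^3 - 5*sqrt(2)*k^2 + 4*k^2 - 20*sqrt(2)*k + 3*k - 15*sqrt(2)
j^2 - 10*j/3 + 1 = (j - 3)*(j - 1/3)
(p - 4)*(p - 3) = p^2 - 7*p + 12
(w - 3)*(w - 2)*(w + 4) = w^3 - w^2 - 14*w + 24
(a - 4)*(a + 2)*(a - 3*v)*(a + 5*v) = a^4 + 2*a^3*v - 2*a^3 - 15*a^2*v^2 - 4*a^2*v - 8*a^2 + 30*a*v^2 - 16*a*v + 120*v^2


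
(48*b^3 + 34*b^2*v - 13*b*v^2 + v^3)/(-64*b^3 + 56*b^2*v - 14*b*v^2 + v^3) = (-6*b^2 - 5*b*v + v^2)/(8*b^2 - 6*b*v + v^2)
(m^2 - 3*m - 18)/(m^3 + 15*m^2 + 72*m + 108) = (m - 6)/(m^2 + 12*m + 36)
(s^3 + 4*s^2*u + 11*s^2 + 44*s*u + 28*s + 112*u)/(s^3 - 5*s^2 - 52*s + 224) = (s^2 + 4*s*u + 4*s + 16*u)/(s^2 - 12*s + 32)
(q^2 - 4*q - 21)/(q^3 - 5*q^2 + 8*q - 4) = (q^2 - 4*q - 21)/(q^3 - 5*q^2 + 8*q - 4)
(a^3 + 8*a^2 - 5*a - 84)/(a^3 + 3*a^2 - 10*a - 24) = (a + 7)/(a + 2)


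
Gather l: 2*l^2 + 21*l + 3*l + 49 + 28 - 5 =2*l^2 + 24*l + 72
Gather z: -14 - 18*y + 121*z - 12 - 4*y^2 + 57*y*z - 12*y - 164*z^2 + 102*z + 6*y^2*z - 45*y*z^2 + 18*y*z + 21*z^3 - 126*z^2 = -4*y^2 - 30*y + 21*z^3 + z^2*(-45*y - 290) + z*(6*y^2 + 75*y + 223) - 26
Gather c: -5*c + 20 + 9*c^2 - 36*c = 9*c^2 - 41*c + 20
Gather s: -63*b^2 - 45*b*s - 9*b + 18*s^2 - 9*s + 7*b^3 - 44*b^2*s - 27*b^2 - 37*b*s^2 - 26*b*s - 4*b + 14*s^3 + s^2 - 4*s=7*b^3 - 90*b^2 - 13*b + 14*s^3 + s^2*(19 - 37*b) + s*(-44*b^2 - 71*b - 13)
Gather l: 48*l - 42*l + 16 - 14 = 6*l + 2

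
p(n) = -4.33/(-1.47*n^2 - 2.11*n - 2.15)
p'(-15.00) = 0.00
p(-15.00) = 0.01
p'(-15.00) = 0.00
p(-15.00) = 0.01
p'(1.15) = -0.56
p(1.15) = 0.66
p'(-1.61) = 1.73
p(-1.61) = 1.69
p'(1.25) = -0.50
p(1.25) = 0.61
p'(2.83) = -0.11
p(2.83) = 0.22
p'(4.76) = -0.03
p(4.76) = 0.10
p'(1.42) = -0.41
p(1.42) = 0.53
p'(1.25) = -0.50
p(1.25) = 0.61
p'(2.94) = -0.10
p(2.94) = 0.21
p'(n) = -4.33*(2.94*n + 2.11)/(-1.47*n^2 - 2.11*n - 2.15)^2 = (-12.7302*n - 9.1363)/(1.47*n^2 + 2.11*n + 2.15)^2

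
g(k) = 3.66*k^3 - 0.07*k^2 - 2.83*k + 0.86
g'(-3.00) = 96.41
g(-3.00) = -90.10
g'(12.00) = 1576.61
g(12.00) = 6281.30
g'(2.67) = 75.07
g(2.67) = 62.47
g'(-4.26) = 197.03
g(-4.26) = -271.30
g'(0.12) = -2.69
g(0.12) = 0.53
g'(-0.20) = -2.36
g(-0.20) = 1.39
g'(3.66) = 143.74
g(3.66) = 169.01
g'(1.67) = 27.56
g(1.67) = 12.98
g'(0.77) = 3.57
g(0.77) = 0.31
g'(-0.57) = 0.82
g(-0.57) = 1.77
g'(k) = 10.98*k^2 - 0.14*k - 2.83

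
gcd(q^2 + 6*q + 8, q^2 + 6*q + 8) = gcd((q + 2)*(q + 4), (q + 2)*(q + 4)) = q^2 + 6*q + 8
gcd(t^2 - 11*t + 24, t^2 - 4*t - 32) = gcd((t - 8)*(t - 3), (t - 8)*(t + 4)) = t - 8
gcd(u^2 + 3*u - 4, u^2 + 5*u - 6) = u - 1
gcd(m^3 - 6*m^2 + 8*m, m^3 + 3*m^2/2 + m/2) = m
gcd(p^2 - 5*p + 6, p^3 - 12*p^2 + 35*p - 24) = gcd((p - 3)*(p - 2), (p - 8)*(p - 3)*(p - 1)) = p - 3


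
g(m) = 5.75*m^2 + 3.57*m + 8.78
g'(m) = 11.5*m + 3.57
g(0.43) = 11.38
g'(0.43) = 8.52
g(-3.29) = 59.27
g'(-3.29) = -34.26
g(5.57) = 207.06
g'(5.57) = 67.62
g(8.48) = 452.54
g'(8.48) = 101.09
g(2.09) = 41.36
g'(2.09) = 27.60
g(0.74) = 14.57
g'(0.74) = 12.08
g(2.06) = 40.53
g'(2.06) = 27.26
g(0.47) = 11.73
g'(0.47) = 8.98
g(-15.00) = 1248.98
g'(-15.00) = -168.93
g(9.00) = 506.66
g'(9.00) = 107.07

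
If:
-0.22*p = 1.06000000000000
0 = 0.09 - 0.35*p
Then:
No Solution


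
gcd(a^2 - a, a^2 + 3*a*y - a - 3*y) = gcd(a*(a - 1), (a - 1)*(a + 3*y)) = a - 1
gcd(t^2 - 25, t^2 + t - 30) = t - 5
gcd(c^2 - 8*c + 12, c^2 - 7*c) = 1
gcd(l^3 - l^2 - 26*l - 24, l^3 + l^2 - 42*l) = l - 6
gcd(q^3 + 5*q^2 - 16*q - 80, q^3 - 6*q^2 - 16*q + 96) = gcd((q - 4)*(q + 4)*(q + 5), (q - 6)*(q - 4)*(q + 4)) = q^2 - 16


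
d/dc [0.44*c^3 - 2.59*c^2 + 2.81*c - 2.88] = 1.32*c^2 - 5.18*c + 2.81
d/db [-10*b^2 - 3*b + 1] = -20*b - 3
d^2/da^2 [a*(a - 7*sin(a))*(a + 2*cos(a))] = 7*a^2*sin(a) - 2*a^2*cos(a) - 8*a*sin(a) + 28*a*sin(2*a) - 28*a*cos(a) + 6*a - 14*sin(a) + 4*cos(a) - 28*cos(2*a)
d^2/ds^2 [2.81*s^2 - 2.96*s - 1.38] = 5.62000000000000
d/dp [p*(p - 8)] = 2*p - 8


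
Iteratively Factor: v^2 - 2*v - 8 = (v - 4)*(v + 2)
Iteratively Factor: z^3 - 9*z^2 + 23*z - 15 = (z - 5)*(z^2 - 4*z + 3) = (z - 5)*(z - 1)*(z - 3)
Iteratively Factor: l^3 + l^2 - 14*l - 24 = (l + 3)*(l^2 - 2*l - 8) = (l + 2)*(l + 3)*(l - 4)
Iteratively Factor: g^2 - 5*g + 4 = (g - 4)*(g - 1)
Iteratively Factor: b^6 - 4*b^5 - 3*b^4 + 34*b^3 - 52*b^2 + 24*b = (b - 2)*(b^5 - 2*b^4 - 7*b^3 + 20*b^2 - 12*b) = (b - 2)*(b + 3)*(b^4 - 5*b^3 + 8*b^2 - 4*b) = (b - 2)^2*(b + 3)*(b^3 - 3*b^2 + 2*b) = (b - 2)^3*(b + 3)*(b^2 - b) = b*(b - 2)^3*(b + 3)*(b - 1)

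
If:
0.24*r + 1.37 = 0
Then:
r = -5.71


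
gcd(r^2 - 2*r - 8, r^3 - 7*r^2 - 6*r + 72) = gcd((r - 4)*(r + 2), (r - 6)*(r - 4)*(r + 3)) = r - 4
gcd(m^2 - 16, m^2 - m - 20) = m + 4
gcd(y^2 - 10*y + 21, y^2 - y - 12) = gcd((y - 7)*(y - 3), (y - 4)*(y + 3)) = 1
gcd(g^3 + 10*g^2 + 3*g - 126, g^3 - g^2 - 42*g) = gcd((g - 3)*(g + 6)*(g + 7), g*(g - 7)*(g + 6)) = g + 6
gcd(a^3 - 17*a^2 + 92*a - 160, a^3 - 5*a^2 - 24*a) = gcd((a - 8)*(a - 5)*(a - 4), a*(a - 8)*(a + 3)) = a - 8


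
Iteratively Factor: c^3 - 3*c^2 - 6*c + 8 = (c + 2)*(c^2 - 5*c + 4) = (c - 4)*(c + 2)*(c - 1)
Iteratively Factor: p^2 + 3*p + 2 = (p + 2)*(p + 1)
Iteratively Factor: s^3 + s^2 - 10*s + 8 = (s - 2)*(s^2 + 3*s - 4) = (s - 2)*(s - 1)*(s + 4)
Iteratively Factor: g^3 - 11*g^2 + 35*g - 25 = (g - 5)*(g^2 - 6*g + 5) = (g - 5)*(g - 1)*(g - 5)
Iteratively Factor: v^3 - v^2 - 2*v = (v + 1)*(v^2 - 2*v) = (v - 2)*(v + 1)*(v)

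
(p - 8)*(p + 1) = p^2 - 7*p - 8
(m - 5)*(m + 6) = m^2 + m - 30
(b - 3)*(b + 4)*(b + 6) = b^3 + 7*b^2 - 6*b - 72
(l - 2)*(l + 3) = l^2 + l - 6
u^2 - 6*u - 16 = (u - 8)*(u + 2)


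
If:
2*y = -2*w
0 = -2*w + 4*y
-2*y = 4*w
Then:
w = 0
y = 0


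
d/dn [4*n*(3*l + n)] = 12*l + 8*n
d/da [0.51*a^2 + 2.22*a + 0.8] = 1.02*a + 2.22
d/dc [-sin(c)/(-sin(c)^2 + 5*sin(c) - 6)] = (cos(c)^2 + 5)*cos(c)/((sin(c) - 3)^2*(sin(c) - 2)^2)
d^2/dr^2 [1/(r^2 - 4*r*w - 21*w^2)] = 2*(r^2 - 4*r*w - 21*w^2 - 4*(r - 2*w)^2)/(-r^2 + 4*r*w + 21*w^2)^3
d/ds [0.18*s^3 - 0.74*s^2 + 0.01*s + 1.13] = 0.54*s^2 - 1.48*s + 0.01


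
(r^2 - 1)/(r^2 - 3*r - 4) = (r - 1)/(r - 4)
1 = 1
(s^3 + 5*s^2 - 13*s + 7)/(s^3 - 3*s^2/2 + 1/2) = 2*(s + 7)/(2*s + 1)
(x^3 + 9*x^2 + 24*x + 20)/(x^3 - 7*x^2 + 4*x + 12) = (x^3 + 9*x^2 + 24*x + 20)/(x^3 - 7*x^2 + 4*x + 12)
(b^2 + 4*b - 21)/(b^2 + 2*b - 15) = (b + 7)/(b + 5)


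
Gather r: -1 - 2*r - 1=-2*r - 2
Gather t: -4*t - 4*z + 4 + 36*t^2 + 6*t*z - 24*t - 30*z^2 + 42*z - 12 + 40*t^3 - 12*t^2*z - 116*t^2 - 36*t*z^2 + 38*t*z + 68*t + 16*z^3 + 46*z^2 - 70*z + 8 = 40*t^3 + t^2*(-12*z - 80) + t*(-36*z^2 + 44*z + 40) + 16*z^3 + 16*z^2 - 32*z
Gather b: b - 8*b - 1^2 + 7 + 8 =14 - 7*b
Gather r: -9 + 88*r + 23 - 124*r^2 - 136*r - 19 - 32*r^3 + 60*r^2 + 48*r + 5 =-32*r^3 - 64*r^2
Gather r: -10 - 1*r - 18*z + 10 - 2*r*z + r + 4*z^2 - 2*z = -2*r*z + 4*z^2 - 20*z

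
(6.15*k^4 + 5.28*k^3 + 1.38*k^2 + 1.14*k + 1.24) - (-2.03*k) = 6.15*k^4 + 5.28*k^3 + 1.38*k^2 + 3.17*k + 1.24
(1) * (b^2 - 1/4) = b^2 - 1/4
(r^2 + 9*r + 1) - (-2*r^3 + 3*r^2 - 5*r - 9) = 2*r^3 - 2*r^2 + 14*r + 10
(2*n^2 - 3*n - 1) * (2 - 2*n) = -4*n^3 + 10*n^2 - 4*n - 2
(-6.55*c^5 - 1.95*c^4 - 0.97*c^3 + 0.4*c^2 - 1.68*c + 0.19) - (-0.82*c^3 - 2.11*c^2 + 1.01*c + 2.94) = -6.55*c^5 - 1.95*c^4 - 0.15*c^3 + 2.51*c^2 - 2.69*c - 2.75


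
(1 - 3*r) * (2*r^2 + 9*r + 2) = -6*r^3 - 25*r^2 + 3*r + 2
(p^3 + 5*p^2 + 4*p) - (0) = p^3 + 5*p^2 + 4*p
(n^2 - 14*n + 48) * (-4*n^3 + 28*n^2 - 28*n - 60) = -4*n^5 + 84*n^4 - 612*n^3 + 1676*n^2 - 504*n - 2880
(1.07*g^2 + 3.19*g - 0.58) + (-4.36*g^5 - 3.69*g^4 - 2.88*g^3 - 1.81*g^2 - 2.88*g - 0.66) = -4.36*g^5 - 3.69*g^4 - 2.88*g^3 - 0.74*g^2 + 0.31*g - 1.24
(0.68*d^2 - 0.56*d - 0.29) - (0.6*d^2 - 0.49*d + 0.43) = 0.0800000000000001*d^2 - 0.0700000000000001*d - 0.72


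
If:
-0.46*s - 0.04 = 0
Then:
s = -0.09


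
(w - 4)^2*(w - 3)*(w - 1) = w^4 - 12*w^3 + 51*w^2 - 88*w + 48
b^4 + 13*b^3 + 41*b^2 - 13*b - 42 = (b - 1)*(b + 1)*(b + 6)*(b + 7)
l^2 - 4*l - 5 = (l - 5)*(l + 1)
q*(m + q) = m*q + q^2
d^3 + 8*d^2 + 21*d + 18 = (d + 2)*(d + 3)^2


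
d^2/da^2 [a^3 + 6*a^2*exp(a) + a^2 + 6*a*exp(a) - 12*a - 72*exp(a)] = 6*a^2*exp(a) + 30*a*exp(a) + 6*a - 48*exp(a) + 2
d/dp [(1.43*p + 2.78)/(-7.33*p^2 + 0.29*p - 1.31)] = (10.4819*p^2 + 40.7548*p - 2.6795)/(53.7289*p^4 - 4.2514*p^3 + 19.2887*p^2 - 0.7598*p + 1.7161)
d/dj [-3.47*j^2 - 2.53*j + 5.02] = -6.94*j - 2.53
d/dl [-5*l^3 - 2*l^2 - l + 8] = -15*l^2 - 4*l - 1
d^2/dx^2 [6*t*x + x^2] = 2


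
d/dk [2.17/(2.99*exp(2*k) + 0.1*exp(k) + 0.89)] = (-12.9766*exp(k) - 0.217)*exp(k)/(2.99*exp(2*k) + 0.1*exp(k) + 0.89)^2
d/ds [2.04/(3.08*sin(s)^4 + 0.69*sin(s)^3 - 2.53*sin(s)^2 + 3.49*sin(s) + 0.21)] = (-25.1328*sin(s)^3 - 4.2228*sin(s)^2 + 10.3224*sin(s) - 7.1196)*cos(s)/(3.08*sin(s)^4 + 0.69*sin(s)^3 - 2.53*sin(s)^2 + 3.49*sin(s) + 0.21)^2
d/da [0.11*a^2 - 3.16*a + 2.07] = 0.22*a - 3.16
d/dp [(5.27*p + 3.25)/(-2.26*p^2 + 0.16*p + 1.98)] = (11.9102*p^2 + 14.69*p + 9.9146)/(5.1076*p^4 - 0.7232*p^3 - 8.924*p^2 + 0.6336*p + 3.9204)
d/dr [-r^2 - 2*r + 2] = -2*r - 2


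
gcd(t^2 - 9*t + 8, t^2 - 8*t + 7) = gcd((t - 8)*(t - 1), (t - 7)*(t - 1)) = t - 1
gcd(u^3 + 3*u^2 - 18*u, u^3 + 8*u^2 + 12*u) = u^2 + 6*u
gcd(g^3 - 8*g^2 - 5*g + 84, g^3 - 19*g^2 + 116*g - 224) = g^2 - 11*g + 28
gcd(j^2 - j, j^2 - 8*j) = j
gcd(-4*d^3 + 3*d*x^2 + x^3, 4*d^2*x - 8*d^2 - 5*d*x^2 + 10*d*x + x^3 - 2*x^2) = -d + x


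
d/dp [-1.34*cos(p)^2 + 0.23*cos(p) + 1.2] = (2.68*cos(p) - 0.23)*sin(p)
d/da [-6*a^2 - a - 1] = -12*a - 1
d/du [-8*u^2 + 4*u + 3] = 4 - 16*u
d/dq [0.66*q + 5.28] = 0.660000000000000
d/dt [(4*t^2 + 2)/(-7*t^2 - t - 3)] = 2*(-2*t^2 + 2*t + 1)/(49*t^4 + 14*t^3 + 43*t^2 + 6*t + 9)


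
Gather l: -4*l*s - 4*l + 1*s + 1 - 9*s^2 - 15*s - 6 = l*(-4*s - 4) - 9*s^2 - 14*s - 5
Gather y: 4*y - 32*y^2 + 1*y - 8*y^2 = -40*y^2 + 5*y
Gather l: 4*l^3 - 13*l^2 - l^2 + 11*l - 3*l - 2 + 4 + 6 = 4*l^3 - 14*l^2 + 8*l + 8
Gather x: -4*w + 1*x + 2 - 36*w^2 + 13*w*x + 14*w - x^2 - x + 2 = -36*w^2 + 13*w*x + 10*w - x^2 + 4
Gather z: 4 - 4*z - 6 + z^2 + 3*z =z^2 - z - 2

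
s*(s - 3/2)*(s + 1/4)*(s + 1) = s^4 - s^3/4 - 13*s^2/8 - 3*s/8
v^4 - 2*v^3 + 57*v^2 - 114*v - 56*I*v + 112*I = (v - 2)*(v - 7*I)*(v - I)*(v + 8*I)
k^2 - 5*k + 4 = (k - 4)*(k - 1)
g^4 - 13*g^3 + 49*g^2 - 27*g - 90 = (g - 6)*(g - 5)*(g - 3)*(g + 1)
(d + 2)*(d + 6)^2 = d^3 + 14*d^2 + 60*d + 72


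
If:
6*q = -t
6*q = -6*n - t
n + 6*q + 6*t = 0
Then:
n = 0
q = 0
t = 0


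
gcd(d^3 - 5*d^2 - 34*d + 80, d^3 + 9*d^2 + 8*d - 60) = d^2 + 3*d - 10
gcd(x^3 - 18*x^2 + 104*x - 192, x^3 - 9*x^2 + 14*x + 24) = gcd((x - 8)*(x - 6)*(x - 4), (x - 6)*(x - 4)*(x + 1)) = x^2 - 10*x + 24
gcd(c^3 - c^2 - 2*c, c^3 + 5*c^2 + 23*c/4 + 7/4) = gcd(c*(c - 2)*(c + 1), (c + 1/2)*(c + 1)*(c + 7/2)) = c + 1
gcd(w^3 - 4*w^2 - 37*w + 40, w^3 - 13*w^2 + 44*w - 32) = w^2 - 9*w + 8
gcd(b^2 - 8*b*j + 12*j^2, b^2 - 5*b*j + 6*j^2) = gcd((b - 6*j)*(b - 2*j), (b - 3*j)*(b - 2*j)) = b - 2*j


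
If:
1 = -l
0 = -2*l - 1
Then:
No Solution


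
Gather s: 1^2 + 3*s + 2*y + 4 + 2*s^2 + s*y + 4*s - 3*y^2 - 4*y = 2*s^2 + s*(y + 7) - 3*y^2 - 2*y + 5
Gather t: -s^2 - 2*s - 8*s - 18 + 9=-s^2 - 10*s - 9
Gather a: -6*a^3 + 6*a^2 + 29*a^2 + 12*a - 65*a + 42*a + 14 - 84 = -6*a^3 + 35*a^2 - 11*a - 70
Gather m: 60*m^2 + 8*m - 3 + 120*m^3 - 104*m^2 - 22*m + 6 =120*m^3 - 44*m^2 - 14*m + 3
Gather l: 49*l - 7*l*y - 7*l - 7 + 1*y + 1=l*(42 - 7*y) + y - 6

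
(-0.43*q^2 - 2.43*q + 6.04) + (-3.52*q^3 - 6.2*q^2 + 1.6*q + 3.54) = -3.52*q^3 - 6.63*q^2 - 0.83*q + 9.58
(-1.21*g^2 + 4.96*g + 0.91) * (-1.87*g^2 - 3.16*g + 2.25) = 2.2627*g^4 - 5.4516*g^3 - 20.0978*g^2 + 8.2844*g + 2.0475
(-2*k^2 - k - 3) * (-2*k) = 4*k^3 + 2*k^2 + 6*k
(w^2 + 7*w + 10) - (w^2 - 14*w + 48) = 21*w - 38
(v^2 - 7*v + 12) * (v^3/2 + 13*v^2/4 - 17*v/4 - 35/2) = v^5/2 - v^4/4 - 21*v^3 + 205*v^2/4 + 143*v/2 - 210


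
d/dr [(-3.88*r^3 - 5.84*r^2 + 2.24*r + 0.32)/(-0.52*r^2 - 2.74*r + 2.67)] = (2.0176*r^4 + 21.2624*r^3 - 13.9124*r^2 - 30.8528*r + 6.8576)/(0.2704*r^4 + 2.8496*r^3 + 4.7308*r^2 - 14.6316*r + 7.1289)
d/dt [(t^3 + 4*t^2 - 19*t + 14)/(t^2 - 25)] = (t^4 - 56*t^2 - 228*t + 475)/(t^4 - 50*t^2 + 625)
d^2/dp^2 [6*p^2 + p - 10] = 12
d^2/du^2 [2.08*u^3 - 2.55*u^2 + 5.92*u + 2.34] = 12.48*u - 5.1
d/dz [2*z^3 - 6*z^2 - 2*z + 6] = 6*z^2 - 12*z - 2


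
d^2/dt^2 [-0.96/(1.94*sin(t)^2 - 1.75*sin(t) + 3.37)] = (14.452224*sin(t)^4 - 9.7776*sin(t)^3 - 43.843488*sin(t)^2 + 25.2168*sin(t) + 6.672576)/(1.94*sin(t)^2 - 1.75*sin(t) + 3.37)^3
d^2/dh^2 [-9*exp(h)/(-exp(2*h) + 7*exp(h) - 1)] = 9*((21 - 8*exp(h))*(exp(2*h) - 7*exp(h) + 1)*exp(h) + 2*(2*exp(h) - 7)^2*exp(2*h) + (exp(2*h) - 7*exp(h) + 1)^2)*exp(h)/(exp(2*h) - 7*exp(h) + 1)^3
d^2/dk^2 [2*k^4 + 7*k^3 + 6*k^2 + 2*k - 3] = 24*k^2 + 42*k + 12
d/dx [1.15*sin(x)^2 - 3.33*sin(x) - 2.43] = (2.3*sin(x) - 3.33)*cos(x)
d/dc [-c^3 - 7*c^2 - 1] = c*(-3*c - 14)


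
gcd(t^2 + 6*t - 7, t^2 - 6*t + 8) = 1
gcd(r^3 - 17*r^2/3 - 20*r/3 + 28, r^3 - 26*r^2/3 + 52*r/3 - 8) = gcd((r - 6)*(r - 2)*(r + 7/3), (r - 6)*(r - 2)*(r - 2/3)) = r^2 - 8*r + 12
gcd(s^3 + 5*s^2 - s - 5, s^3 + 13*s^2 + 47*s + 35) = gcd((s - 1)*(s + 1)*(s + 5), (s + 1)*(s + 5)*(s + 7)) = s^2 + 6*s + 5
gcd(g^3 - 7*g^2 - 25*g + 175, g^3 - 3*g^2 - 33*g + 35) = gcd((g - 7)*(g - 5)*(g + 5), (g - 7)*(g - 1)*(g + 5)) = g^2 - 2*g - 35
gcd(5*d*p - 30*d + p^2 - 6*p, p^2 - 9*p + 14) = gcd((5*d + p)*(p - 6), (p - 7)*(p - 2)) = 1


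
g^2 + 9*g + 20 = (g + 4)*(g + 5)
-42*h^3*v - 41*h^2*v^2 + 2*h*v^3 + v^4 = v*(-6*h + v)*(h + v)*(7*h + v)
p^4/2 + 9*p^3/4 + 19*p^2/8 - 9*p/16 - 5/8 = (p/2 + 1)*(p - 1/2)*(p + 1/2)*(p + 5/2)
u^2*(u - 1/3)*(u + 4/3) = u^4 + u^3 - 4*u^2/9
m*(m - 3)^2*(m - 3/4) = m^4 - 27*m^3/4 + 27*m^2/2 - 27*m/4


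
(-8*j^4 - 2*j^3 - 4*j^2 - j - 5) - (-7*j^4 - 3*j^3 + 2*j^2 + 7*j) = -j^4 + j^3 - 6*j^2 - 8*j - 5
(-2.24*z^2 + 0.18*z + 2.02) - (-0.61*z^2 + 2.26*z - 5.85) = -1.63*z^2 - 2.08*z + 7.87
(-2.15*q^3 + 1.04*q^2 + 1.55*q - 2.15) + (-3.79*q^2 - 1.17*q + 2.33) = -2.15*q^3 - 2.75*q^2 + 0.38*q + 0.18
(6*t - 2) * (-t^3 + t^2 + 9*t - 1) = -6*t^4 + 8*t^3 + 52*t^2 - 24*t + 2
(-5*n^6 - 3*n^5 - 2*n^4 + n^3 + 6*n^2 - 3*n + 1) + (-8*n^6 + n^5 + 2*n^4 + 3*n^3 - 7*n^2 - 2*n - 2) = -13*n^6 - 2*n^5 + 4*n^3 - n^2 - 5*n - 1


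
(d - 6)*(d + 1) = d^2 - 5*d - 6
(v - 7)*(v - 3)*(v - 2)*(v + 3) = v^4 - 9*v^3 + 5*v^2 + 81*v - 126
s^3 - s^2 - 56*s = s*(s - 8)*(s + 7)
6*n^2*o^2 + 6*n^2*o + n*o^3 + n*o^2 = o*(6*n + o)*(n*o + n)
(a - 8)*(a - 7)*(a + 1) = a^3 - 14*a^2 + 41*a + 56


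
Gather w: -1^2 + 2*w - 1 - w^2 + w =-w^2 + 3*w - 2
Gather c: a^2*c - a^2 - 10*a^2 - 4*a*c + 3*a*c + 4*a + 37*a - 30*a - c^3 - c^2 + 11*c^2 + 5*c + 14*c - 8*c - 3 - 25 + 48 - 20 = -11*a^2 + 11*a - c^3 + 10*c^2 + c*(a^2 - a + 11)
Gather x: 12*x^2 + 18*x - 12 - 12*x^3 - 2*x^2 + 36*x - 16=-12*x^3 + 10*x^2 + 54*x - 28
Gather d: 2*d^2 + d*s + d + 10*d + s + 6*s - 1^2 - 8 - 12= 2*d^2 + d*(s + 11) + 7*s - 21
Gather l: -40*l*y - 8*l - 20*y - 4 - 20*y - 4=l*(-40*y - 8) - 40*y - 8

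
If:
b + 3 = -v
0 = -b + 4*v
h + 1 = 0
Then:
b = -12/5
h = -1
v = -3/5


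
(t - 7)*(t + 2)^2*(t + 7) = t^4 + 4*t^3 - 45*t^2 - 196*t - 196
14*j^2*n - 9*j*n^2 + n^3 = n*(-7*j + n)*(-2*j + n)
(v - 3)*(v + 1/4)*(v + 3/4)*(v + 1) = v^4 - v^3 - 77*v^2/16 - 27*v/8 - 9/16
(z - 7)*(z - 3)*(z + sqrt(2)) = z^3 - 10*z^2 + sqrt(2)*z^2 - 10*sqrt(2)*z + 21*z + 21*sqrt(2)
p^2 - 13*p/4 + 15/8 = (p - 5/2)*(p - 3/4)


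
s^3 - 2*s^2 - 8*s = s*(s - 4)*(s + 2)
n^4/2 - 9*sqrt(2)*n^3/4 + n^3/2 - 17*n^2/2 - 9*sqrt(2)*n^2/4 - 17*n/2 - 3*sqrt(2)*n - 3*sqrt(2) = (n/2 + sqrt(2)/2)*(n + 1)*(n - 6*sqrt(2))*(n + sqrt(2)/2)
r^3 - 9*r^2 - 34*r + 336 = (r - 8)*(r - 7)*(r + 6)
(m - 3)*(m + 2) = m^2 - m - 6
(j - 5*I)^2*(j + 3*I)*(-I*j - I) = -I*j^4 - 7*j^3 - I*j^3 - 7*j^2 - 5*I*j^2 - 75*j - 5*I*j - 75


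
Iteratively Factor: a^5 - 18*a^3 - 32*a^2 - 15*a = (a)*(a^4 - 18*a^2 - 32*a - 15) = a*(a + 1)*(a^3 - a^2 - 17*a - 15) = a*(a + 1)^2*(a^2 - 2*a - 15) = a*(a - 5)*(a + 1)^2*(a + 3)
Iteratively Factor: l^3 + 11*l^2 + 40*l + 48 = (l + 4)*(l^2 + 7*l + 12) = (l + 4)^2*(l + 3)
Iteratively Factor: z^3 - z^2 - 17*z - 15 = (z + 1)*(z^2 - 2*z - 15) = (z + 1)*(z + 3)*(z - 5)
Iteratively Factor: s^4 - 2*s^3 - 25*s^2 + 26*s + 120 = (s + 2)*(s^3 - 4*s^2 - 17*s + 60) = (s + 2)*(s + 4)*(s^2 - 8*s + 15) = (s - 5)*(s + 2)*(s + 4)*(s - 3)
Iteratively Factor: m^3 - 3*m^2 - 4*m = (m - 4)*(m^2 + m) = (m - 4)*(m + 1)*(m)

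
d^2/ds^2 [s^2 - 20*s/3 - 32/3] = 2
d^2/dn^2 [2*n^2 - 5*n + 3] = 4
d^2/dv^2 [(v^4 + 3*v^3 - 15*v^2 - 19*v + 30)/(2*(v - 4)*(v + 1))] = (v^6 - 9*v^5 + 15*v^4 + 71*v^3 + 114*v^2 - 354*v + 378)/(v^6 - 9*v^5 + 15*v^4 + 45*v^3 - 60*v^2 - 144*v - 64)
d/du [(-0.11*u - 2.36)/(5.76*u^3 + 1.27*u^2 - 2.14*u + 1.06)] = (1.2672*u^3 + 40.9205*u^2 + 5.9944*u - 5.167)/(33.1776*u^6 + 14.6304*u^5 - 23.0399*u^4 + 6.7756*u^3 + 7.272*u^2 - 4.5368*u + 1.1236)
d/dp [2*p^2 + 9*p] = 4*p + 9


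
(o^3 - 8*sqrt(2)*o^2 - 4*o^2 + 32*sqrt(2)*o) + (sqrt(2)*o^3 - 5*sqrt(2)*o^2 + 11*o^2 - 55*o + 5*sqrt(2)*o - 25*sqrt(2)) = o^3 + sqrt(2)*o^3 - 13*sqrt(2)*o^2 + 7*o^2 - 55*o + 37*sqrt(2)*o - 25*sqrt(2)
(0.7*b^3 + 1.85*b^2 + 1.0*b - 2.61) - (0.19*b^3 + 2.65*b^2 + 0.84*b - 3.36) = 0.51*b^3 - 0.8*b^2 + 0.16*b + 0.75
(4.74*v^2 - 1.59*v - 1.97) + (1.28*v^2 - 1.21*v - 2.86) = 6.02*v^2 - 2.8*v - 4.83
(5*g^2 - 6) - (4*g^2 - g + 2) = g^2 + g - 8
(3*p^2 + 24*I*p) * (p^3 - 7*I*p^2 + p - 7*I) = 3*p^5 + 3*I*p^4 + 171*p^3 + 3*I*p^2 + 168*p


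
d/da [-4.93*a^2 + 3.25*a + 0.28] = 3.25 - 9.86*a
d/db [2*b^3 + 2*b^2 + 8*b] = 6*b^2 + 4*b + 8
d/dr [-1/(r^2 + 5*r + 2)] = (2*r + 5)/(r^2 + 5*r + 2)^2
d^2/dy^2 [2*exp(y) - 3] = 2*exp(y)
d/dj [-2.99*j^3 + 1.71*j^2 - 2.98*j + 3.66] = -8.97*j^2 + 3.42*j - 2.98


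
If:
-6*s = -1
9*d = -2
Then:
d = -2/9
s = 1/6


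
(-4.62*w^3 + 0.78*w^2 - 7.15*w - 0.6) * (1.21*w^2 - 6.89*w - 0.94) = -5.5902*w^5 + 32.7756*w^4 - 9.6829*w^3 + 47.8043*w^2 + 10.855*w + 0.564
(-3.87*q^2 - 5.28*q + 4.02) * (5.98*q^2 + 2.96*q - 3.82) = -23.1426*q^4 - 43.0296*q^3 + 23.1942*q^2 + 32.0688*q - 15.3564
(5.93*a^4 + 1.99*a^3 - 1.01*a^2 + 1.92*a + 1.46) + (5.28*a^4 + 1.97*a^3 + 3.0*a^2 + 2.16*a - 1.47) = 11.21*a^4 + 3.96*a^3 + 1.99*a^2 + 4.08*a - 0.01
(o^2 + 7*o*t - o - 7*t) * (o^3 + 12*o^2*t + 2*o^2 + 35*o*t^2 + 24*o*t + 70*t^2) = o^5 + 19*o^4*t + o^4 + 119*o^3*t^2 + 19*o^3*t - 2*o^3 + 245*o^2*t^3 + 119*o^2*t^2 - 38*o^2*t + 245*o*t^3 - 238*o*t^2 - 490*t^3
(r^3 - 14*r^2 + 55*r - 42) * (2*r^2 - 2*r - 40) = 2*r^5 - 30*r^4 + 98*r^3 + 366*r^2 - 2116*r + 1680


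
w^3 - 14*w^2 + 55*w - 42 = (w - 7)*(w - 6)*(w - 1)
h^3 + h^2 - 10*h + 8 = (h - 2)*(h - 1)*(h + 4)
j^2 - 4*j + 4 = (j - 2)^2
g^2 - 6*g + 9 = (g - 3)^2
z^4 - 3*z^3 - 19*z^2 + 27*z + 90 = (z - 5)*(z - 3)*(z + 2)*(z + 3)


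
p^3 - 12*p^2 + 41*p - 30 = (p - 6)*(p - 5)*(p - 1)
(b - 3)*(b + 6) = b^2 + 3*b - 18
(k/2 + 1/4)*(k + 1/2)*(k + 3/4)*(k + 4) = k^4/2 + 23*k^3/8 + 4*k^2 + 67*k/32 + 3/8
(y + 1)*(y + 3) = y^2 + 4*y + 3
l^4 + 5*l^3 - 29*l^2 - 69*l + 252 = (l - 3)^2*(l + 4)*(l + 7)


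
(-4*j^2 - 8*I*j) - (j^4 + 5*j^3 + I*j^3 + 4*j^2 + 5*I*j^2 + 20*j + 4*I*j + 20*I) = -j^4 - 5*j^3 - I*j^3 - 8*j^2 - 5*I*j^2 - 20*j - 12*I*j - 20*I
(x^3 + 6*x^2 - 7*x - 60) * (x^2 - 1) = x^5 + 6*x^4 - 8*x^3 - 66*x^2 + 7*x + 60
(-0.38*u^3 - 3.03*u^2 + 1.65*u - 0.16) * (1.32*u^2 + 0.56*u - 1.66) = -0.5016*u^5 - 4.2124*u^4 + 1.112*u^3 + 5.7426*u^2 - 2.8286*u + 0.2656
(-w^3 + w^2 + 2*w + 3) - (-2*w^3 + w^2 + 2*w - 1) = w^3 + 4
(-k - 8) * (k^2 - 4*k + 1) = -k^3 - 4*k^2 + 31*k - 8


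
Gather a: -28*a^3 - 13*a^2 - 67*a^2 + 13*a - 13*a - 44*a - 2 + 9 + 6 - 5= -28*a^3 - 80*a^2 - 44*a + 8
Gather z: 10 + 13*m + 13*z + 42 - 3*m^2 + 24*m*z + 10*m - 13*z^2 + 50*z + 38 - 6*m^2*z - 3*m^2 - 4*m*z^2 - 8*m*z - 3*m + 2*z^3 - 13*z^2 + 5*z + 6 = -6*m^2 + 20*m + 2*z^3 + z^2*(-4*m - 26) + z*(-6*m^2 + 16*m + 68) + 96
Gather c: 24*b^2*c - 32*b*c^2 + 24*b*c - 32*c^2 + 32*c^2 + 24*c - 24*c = -32*b*c^2 + c*(24*b^2 + 24*b)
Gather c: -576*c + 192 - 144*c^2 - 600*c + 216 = -144*c^2 - 1176*c + 408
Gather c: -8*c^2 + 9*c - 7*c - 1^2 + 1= -8*c^2 + 2*c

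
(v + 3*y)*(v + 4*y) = v^2 + 7*v*y + 12*y^2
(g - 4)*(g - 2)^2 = g^3 - 8*g^2 + 20*g - 16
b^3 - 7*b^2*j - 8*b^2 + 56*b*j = b*(b - 8)*(b - 7*j)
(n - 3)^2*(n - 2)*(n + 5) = n^4 - 3*n^3 - 19*n^2 + 87*n - 90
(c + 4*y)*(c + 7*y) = c^2 + 11*c*y + 28*y^2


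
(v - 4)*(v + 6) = v^2 + 2*v - 24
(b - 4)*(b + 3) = b^2 - b - 12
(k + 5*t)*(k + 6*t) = k^2 + 11*k*t + 30*t^2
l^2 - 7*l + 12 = (l - 4)*(l - 3)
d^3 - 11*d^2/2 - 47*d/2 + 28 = (d - 8)*(d - 1)*(d + 7/2)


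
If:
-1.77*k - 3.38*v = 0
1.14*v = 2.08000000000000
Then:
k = -3.48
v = 1.82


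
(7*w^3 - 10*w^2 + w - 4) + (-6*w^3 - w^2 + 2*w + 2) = w^3 - 11*w^2 + 3*w - 2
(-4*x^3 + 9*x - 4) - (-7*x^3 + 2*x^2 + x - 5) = 3*x^3 - 2*x^2 + 8*x + 1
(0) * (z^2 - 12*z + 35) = 0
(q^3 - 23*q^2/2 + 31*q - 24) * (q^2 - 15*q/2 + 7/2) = q^5 - 19*q^4 + 483*q^3/4 - 1187*q^2/4 + 577*q/2 - 84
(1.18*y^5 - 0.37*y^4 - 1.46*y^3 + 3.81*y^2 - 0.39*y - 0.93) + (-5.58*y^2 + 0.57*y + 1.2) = 1.18*y^5 - 0.37*y^4 - 1.46*y^3 - 1.77*y^2 + 0.18*y + 0.27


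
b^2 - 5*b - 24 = (b - 8)*(b + 3)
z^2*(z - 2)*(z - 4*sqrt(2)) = z^4 - 4*sqrt(2)*z^3 - 2*z^3 + 8*sqrt(2)*z^2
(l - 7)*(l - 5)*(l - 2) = l^3 - 14*l^2 + 59*l - 70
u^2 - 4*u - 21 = (u - 7)*(u + 3)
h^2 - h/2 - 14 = (h - 4)*(h + 7/2)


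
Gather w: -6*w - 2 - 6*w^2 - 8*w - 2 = -6*w^2 - 14*w - 4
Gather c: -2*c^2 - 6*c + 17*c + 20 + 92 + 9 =-2*c^2 + 11*c + 121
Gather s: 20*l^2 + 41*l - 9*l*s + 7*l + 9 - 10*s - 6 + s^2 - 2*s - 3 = 20*l^2 + 48*l + s^2 + s*(-9*l - 12)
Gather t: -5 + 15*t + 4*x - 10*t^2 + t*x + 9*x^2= -10*t^2 + t*(x + 15) + 9*x^2 + 4*x - 5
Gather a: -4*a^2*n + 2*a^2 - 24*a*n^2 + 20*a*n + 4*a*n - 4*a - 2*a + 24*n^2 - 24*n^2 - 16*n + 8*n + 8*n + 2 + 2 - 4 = a^2*(2 - 4*n) + a*(-24*n^2 + 24*n - 6)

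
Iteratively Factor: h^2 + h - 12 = (h + 4)*(h - 3)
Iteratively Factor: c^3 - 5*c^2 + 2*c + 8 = (c - 2)*(c^2 - 3*c - 4) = (c - 2)*(c + 1)*(c - 4)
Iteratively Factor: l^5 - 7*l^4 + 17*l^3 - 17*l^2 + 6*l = (l - 1)*(l^4 - 6*l^3 + 11*l^2 - 6*l) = (l - 1)^2*(l^3 - 5*l^2 + 6*l) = (l - 3)*(l - 1)^2*(l^2 - 2*l) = l*(l - 3)*(l - 1)^2*(l - 2)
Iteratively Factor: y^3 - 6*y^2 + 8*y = (y - 2)*(y^2 - 4*y) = y*(y - 2)*(y - 4)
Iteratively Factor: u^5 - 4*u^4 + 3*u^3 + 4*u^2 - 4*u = (u - 2)*(u^4 - 2*u^3 - u^2 + 2*u) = (u - 2)*(u - 1)*(u^3 - u^2 - 2*u) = (u - 2)^2*(u - 1)*(u^2 + u) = u*(u - 2)^2*(u - 1)*(u + 1)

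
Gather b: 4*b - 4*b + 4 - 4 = 0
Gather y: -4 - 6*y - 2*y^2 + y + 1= -2*y^2 - 5*y - 3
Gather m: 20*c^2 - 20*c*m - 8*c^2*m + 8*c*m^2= 20*c^2 + 8*c*m^2 + m*(-8*c^2 - 20*c)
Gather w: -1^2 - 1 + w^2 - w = w^2 - w - 2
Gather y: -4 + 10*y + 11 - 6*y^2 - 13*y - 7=-6*y^2 - 3*y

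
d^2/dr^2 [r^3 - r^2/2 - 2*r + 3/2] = 6*r - 1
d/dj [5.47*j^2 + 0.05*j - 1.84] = 10.94*j + 0.05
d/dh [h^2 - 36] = 2*h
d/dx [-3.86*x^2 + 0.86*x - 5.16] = 0.86 - 7.72*x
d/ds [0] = 0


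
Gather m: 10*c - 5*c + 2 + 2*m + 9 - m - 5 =5*c + m + 6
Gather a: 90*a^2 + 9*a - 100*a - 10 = 90*a^2 - 91*a - 10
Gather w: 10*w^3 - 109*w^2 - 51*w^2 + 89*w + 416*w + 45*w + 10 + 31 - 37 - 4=10*w^3 - 160*w^2 + 550*w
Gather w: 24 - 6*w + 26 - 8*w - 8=42 - 14*w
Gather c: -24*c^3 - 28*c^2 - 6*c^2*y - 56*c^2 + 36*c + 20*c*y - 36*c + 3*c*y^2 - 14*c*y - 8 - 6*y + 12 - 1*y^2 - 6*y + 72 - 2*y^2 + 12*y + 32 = -24*c^3 + c^2*(-6*y - 84) + c*(3*y^2 + 6*y) - 3*y^2 + 108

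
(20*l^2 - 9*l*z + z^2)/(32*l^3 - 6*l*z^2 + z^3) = (-5*l + z)/(-8*l^2 - 2*l*z + z^2)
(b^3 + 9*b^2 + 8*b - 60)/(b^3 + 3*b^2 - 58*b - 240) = (b - 2)/(b - 8)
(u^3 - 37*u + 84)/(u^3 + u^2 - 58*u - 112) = (u^2 - 7*u + 12)/(u^2 - 6*u - 16)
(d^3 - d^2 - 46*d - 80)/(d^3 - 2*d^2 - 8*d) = (d^2 - 3*d - 40)/(d*(d - 4))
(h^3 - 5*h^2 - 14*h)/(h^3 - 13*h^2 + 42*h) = (h + 2)/(h - 6)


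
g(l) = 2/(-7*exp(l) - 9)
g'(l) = 14*exp(l)/(-7*exp(l) - 9)^2 = 14*exp(l)/(7*exp(l) + 9)^2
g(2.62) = -0.02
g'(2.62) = 0.02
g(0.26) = -0.11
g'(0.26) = 0.06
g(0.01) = -0.12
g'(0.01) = 0.05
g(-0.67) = -0.16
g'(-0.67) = 0.05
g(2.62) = -0.02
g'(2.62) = 0.02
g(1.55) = -0.05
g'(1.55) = 0.04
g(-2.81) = -0.21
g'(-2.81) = 0.01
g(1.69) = -0.04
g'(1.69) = 0.03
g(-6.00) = -0.22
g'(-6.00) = 0.00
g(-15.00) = -0.22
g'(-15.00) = 0.00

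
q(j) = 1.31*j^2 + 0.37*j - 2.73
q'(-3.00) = -7.49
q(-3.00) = 7.95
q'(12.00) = 31.81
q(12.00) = 190.35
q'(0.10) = 0.63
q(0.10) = -2.68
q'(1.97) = 5.53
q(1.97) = 3.08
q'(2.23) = 6.21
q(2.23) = 4.61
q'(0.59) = 1.92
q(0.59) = -2.06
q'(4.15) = 11.24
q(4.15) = 21.37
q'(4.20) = 11.37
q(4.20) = 21.93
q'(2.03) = 5.69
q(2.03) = 3.42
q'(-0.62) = -1.25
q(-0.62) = -2.46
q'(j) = 2.62*j + 0.37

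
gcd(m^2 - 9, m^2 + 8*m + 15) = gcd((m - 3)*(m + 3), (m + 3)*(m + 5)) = m + 3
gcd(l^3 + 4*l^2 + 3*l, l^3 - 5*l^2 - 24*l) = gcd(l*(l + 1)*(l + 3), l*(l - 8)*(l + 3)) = l^2 + 3*l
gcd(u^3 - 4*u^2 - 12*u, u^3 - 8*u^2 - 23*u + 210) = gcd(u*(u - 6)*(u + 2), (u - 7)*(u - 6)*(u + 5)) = u - 6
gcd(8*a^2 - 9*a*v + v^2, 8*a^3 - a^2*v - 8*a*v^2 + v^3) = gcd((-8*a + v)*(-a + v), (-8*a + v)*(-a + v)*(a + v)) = 8*a^2 - 9*a*v + v^2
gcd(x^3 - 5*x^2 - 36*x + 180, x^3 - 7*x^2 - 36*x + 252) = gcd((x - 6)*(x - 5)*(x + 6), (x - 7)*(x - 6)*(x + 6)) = x^2 - 36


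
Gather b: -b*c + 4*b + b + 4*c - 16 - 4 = b*(5 - c) + 4*c - 20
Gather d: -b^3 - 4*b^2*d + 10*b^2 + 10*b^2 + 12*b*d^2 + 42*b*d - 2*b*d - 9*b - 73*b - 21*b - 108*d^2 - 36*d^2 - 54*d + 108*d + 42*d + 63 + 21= -b^3 + 20*b^2 - 103*b + d^2*(12*b - 144) + d*(-4*b^2 + 40*b + 96) + 84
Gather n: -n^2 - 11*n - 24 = -n^2 - 11*n - 24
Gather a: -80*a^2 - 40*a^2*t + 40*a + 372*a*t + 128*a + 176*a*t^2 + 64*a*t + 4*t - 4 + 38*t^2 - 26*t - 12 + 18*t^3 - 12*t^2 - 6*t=a^2*(-40*t - 80) + a*(176*t^2 + 436*t + 168) + 18*t^3 + 26*t^2 - 28*t - 16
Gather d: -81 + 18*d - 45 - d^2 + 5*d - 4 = -d^2 + 23*d - 130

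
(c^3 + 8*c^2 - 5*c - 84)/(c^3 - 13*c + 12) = (c + 7)/(c - 1)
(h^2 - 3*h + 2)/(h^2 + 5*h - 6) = (h - 2)/(h + 6)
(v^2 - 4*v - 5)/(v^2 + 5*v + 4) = (v - 5)/(v + 4)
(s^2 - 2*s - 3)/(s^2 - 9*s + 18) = (s + 1)/(s - 6)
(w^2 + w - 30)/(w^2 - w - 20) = (w + 6)/(w + 4)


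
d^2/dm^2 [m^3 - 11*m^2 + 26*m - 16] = 6*m - 22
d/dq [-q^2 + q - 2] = 1 - 2*q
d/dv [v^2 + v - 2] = 2*v + 1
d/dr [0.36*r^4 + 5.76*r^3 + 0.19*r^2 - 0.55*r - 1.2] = 1.44*r^3 + 17.28*r^2 + 0.38*r - 0.55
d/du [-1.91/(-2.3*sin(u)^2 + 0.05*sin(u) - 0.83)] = (0.0955 - 8.786*sin(u))*cos(u)/(2.3*sin(u)^2 - 0.05*sin(u) + 0.83)^2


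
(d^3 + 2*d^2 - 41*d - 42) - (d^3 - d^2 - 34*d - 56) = 3*d^2 - 7*d + 14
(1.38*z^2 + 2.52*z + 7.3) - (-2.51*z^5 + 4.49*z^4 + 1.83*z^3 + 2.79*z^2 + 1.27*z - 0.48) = 2.51*z^5 - 4.49*z^4 - 1.83*z^3 - 1.41*z^2 + 1.25*z + 7.78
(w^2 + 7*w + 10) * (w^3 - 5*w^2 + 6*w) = w^5 + 2*w^4 - 19*w^3 - 8*w^2 + 60*w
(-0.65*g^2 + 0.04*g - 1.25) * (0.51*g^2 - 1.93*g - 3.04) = -0.3315*g^4 + 1.2749*g^3 + 1.2613*g^2 + 2.2909*g + 3.8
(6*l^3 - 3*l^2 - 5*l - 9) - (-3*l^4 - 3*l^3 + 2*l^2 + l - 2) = 3*l^4 + 9*l^3 - 5*l^2 - 6*l - 7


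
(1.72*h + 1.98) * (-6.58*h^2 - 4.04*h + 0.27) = -11.3176*h^3 - 19.9772*h^2 - 7.5348*h + 0.5346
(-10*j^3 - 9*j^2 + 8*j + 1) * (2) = -20*j^3 - 18*j^2 + 16*j + 2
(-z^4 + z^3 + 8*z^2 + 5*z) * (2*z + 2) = -2*z^5 + 18*z^3 + 26*z^2 + 10*z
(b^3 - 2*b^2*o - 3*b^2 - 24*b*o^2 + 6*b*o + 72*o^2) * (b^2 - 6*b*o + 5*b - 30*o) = b^5 - 8*b^4*o + 2*b^4 - 12*b^3*o^2 - 16*b^3*o - 15*b^3 + 144*b^2*o^3 - 24*b^2*o^2 + 120*b^2*o + 288*b*o^3 + 180*b*o^2 - 2160*o^3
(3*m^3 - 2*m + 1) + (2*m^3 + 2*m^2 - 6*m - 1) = 5*m^3 + 2*m^2 - 8*m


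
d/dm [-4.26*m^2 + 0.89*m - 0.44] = 0.89 - 8.52*m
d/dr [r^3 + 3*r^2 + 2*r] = 3*r^2 + 6*r + 2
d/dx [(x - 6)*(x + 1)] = 2*x - 5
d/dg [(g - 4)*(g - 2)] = 2*g - 6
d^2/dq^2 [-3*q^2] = -6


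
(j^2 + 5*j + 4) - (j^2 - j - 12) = 6*j + 16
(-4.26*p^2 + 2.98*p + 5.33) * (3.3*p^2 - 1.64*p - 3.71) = -14.058*p^4 + 16.8204*p^3 + 28.5064*p^2 - 19.797*p - 19.7743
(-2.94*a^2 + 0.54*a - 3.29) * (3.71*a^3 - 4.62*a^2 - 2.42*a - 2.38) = -10.9074*a^5 + 15.5862*a^4 - 7.5859*a^3 + 20.8902*a^2 + 6.6766*a + 7.8302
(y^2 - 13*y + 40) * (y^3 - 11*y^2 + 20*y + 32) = y^5 - 24*y^4 + 203*y^3 - 668*y^2 + 384*y + 1280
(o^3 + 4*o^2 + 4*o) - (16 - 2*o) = o^3 + 4*o^2 + 6*o - 16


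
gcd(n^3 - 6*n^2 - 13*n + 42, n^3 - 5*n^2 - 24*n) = n + 3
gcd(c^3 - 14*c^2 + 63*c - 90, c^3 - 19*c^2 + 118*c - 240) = c^2 - 11*c + 30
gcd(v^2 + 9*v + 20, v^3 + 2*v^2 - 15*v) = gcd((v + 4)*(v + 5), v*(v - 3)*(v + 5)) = v + 5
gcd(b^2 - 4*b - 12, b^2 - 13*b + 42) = b - 6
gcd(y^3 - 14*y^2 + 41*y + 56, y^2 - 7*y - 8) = y^2 - 7*y - 8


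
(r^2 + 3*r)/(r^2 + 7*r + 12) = r/(r + 4)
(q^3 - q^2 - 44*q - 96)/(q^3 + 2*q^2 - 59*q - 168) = (q + 4)/(q + 7)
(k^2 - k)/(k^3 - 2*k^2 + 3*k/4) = 4*(k - 1)/(4*k^2 - 8*k + 3)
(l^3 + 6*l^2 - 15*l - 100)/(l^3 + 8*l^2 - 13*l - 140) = (l + 5)/(l + 7)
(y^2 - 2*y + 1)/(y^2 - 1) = (y - 1)/(y + 1)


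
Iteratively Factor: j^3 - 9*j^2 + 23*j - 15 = (j - 1)*(j^2 - 8*j + 15) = (j - 3)*(j - 1)*(j - 5)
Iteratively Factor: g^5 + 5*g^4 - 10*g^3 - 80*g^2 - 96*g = (g)*(g^4 + 5*g^3 - 10*g^2 - 80*g - 96) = g*(g + 3)*(g^3 + 2*g^2 - 16*g - 32) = g*(g + 3)*(g + 4)*(g^2 - 2*g - 8) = g*(g + 2)*(g + 3)*(g + 4)*(g - 4)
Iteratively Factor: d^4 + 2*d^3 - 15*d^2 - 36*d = (d - 4)*(d^3 + 6*d^2 + 9*d) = (d - 4)*(d + 3)*(d^2 + 3*d) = (d - 4)*(d + 3)^2*(d)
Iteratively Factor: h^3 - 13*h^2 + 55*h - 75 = (h - 5)*(h^2 - 8*h + 15) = (h - 5)*(h - 3)*(h - 5)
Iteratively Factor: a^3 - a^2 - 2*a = (a - 2)*(a^2 + a) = a*(a - 2)*(a + 1)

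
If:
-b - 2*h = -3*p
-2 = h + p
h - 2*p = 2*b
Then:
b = 2/13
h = -16/13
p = -10/13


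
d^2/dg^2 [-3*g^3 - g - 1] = -18*g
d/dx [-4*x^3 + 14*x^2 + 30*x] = -12*x^2 + 28*x + 30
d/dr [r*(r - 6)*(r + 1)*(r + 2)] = 4*r^3 - 9*r^2 - 32*r - 12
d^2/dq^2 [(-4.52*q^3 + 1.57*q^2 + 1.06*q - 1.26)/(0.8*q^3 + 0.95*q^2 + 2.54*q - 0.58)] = (-7.105427357601e-15*q^7 + 8.88000000000002*q^6 + 59.17824*q^5 - 49.152*q^4 - 78.397744*q^3 + 28.860864*q^2 - 27.368928*q - 13.467072)/(0.512*q^9 + 1.824*q^8 + 7.0428*q^7 + 11.326175*q^6 + 19.71609*q^5 + 9.74535*q^4 + 8.797184*q^3 - 10.267044*q^2 + 2.563368*q - 0.195112)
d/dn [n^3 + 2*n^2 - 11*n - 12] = 3*n^2 + 4*n - 11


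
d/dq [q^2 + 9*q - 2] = 2*q + 9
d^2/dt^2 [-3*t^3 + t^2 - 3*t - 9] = 2 - 18*t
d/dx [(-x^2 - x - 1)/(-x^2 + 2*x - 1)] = 3*(-x - 1)/(x^3 - 3*x^2 + 3*x - 1)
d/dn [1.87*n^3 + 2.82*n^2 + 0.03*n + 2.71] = 5.61*n^2 + 5.64*n + 0.03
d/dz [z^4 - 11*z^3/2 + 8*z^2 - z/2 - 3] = 4*z^3 - 33*z^2/2 + 16*z - 1/2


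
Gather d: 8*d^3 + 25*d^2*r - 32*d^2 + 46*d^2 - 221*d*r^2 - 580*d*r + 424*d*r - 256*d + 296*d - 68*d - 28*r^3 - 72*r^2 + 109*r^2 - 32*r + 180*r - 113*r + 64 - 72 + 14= 8*d^3 + d^2*(25*r + 14) + d*(-221*r^2 - 156*r - 28) - 28*r^3 + 37*r^2 + 35*r + 6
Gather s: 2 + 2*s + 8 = 2*s + 10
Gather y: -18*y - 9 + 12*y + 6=-6*y - 3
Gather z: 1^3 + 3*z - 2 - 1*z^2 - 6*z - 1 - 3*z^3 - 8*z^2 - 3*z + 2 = -3*z^3 - 9*z^2 - 6*z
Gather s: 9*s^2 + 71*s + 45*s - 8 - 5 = 9*s^2 + 116*s - 13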